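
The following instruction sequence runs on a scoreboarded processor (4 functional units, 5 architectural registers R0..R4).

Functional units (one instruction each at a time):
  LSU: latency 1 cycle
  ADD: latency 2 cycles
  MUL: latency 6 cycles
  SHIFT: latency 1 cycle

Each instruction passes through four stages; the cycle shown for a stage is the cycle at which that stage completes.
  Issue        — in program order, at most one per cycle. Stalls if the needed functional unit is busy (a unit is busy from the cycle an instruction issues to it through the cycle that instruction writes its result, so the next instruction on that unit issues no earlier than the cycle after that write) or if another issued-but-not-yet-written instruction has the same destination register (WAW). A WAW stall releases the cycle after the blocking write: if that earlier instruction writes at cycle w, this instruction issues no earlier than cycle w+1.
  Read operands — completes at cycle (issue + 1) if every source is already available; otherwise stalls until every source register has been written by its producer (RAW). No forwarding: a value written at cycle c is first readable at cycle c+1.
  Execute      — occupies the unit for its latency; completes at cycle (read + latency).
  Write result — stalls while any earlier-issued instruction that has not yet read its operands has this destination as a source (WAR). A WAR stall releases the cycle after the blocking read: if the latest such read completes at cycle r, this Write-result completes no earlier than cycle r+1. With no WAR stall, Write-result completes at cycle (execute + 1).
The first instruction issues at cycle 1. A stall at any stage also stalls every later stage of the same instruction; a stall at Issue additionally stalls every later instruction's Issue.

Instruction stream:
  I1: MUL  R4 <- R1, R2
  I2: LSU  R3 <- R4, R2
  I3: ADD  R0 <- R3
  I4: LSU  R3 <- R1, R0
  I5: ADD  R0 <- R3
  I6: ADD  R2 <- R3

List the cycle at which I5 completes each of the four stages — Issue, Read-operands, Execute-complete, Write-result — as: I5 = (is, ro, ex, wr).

t=1  I1 issues→MUL
t=2  I1 reads; I2 issues→LSU
t=3  I3 issues→ADD
t=8  I1 exec-done
t=9  I1 writes R4
t=10  I2 reads
t=11  I2 exec-done
t=12  I2 writes R3
t=13  I3 reads; I4 issues→LSU
t=15  I3 exec-done
t=16  I3 writes R0
t=17  I4 reads; I5 issues→ADD
t=18  I4 exec-done
t=19  I4 writes R3
t=20  I5 reads
t=22  I5 exec-done
t=23  I5 writes R0
t=24  I6 issues→ADD
t=25  I6 reads
t=27  I6 exec-done
t=28  I6 writes R2

I5 = (17, 20, 22, 23)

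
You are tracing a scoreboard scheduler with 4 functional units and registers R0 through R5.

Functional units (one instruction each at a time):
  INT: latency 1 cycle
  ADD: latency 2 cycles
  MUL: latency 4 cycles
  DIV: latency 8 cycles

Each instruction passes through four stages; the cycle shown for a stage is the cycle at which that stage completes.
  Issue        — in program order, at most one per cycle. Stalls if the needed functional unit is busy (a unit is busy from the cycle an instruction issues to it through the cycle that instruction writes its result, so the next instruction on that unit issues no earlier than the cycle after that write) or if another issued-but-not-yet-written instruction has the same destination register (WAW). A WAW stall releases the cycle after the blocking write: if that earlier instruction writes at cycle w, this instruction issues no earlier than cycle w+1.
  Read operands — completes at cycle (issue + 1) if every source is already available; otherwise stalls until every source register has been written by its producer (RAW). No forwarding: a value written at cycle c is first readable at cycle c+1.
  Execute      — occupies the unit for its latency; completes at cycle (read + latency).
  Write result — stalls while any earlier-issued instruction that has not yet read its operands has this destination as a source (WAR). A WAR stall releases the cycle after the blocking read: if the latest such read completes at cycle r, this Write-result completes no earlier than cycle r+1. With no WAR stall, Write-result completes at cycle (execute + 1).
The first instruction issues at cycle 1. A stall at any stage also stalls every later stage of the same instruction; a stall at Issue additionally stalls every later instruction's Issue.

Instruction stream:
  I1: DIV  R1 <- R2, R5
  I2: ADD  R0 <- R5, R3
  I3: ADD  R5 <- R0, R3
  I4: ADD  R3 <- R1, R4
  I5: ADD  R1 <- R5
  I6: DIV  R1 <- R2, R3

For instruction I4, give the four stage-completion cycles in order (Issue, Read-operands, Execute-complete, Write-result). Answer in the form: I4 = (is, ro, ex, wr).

I4 = (12, 13, 15, 16)

c1: issue I1 (DIV)
c2: I1 read-ops, issue I2 (ADD)
c3: I2 read-ops
c5: I2 finished on ADD
c6: I2→R0
c7: issue I3 (ADD)
c8: I3 read-ops
c10: I1 finished on DIV, I3 finished on ADD
c11: I1→R1, I3→R5
c12: issue I4 (ADD)
c13: I4 read-ops
c15: I4 finished on ADD
c16: I4→R3
c17: issue I5 (ADD)
c18: I5 read-ops
c20: I5 finished on ADD
c21: I5→R1
c22: issue I6 (DIV)
c23: I6 read-ops
c31: I6 finished on DIV
c32: I6→R1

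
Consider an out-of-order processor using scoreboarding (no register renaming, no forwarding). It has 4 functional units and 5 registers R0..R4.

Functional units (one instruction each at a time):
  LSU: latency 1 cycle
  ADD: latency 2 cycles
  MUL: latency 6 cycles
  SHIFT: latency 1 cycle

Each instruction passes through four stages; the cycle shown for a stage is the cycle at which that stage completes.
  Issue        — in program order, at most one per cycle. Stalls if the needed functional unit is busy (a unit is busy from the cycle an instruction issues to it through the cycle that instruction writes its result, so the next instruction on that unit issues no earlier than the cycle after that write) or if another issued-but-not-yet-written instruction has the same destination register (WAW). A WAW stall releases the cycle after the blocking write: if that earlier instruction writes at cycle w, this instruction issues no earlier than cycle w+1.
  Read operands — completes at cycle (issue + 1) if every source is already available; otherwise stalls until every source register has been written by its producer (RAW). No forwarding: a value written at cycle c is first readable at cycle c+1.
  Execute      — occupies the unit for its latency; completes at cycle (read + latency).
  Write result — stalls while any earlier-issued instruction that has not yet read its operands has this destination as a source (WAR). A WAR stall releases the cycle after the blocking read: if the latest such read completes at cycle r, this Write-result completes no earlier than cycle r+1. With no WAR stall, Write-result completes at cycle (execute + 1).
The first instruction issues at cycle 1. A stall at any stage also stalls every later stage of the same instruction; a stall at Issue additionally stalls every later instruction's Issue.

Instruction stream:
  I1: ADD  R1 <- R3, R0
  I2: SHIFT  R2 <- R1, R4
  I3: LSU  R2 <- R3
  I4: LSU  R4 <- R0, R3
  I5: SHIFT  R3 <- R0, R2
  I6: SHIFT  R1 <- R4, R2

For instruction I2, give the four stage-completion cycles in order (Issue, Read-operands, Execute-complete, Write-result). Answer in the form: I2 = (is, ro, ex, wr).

  I1 | 1 | 2 | 4 | 5
  I2 | 2 | 6 | 7 | 8   RAW R1: wait I1 write@5
  I3 | 9 | 10 | 11 | 12   WAW R2: wait I2 write@8
  I4 | 13 | 14 | 15 | 16   struct: LSU busy until I3 writes@12
  I5 | 14 | 15 | 16 | 17
  I6 | 18 | 19 | 20 | 21   struct: SHIFT busy until I5 writes@17

I2 = (2, 6, 7, 8)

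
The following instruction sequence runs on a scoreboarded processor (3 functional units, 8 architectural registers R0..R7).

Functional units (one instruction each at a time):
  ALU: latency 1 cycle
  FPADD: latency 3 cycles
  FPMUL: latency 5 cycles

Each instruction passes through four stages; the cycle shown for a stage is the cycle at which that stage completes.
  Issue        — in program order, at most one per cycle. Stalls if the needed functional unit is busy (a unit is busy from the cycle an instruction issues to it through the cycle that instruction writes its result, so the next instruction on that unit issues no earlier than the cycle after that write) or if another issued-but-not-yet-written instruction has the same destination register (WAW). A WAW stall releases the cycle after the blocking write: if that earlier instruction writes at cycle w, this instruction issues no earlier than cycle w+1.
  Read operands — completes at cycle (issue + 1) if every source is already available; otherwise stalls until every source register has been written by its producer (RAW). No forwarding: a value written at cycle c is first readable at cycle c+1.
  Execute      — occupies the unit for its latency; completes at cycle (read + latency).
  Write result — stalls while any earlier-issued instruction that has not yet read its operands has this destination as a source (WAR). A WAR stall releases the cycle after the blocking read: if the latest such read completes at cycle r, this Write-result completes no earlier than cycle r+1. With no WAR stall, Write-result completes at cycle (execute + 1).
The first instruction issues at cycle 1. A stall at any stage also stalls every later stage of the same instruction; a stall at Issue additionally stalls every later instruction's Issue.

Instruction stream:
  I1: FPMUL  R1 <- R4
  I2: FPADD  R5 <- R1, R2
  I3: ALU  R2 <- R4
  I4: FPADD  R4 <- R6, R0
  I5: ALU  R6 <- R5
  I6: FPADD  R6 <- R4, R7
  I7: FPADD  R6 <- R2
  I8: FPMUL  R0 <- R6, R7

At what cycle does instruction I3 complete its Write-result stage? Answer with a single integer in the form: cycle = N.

cycle = 10

[1] I1 dispatched to FPMUL
[2] I1 operands ready; I2 dispatched to FPADD
[3] I3 dispatched to ALU
[4] I3 operands ready
[5] I3 complete
[7] I1 complete
[8] R1←I1
[9] I2 operands ready
[10] R2←I3
[12] I2 complete
[13] R5←I2
[14] I4 dispatched to FPADD
[15] I4 operands ready; I5 dispatched to ALU
[16] I5 operands ready
[17] I5 complete
[18] I4 complete; R6←I5
[19] R4←I4
[20] I6 dispatched to FPADD
[21] I6 operands ready
[24] I6 complete
[25] R6←I6
[26] I7 dispatched to FPADD
[27] I7 operands ready; I8 dispatched to FPMUL
[30] I7 complete
[31] R6←I7
[32] I8 operands ready
[37] I8 complete
[38] R0←I8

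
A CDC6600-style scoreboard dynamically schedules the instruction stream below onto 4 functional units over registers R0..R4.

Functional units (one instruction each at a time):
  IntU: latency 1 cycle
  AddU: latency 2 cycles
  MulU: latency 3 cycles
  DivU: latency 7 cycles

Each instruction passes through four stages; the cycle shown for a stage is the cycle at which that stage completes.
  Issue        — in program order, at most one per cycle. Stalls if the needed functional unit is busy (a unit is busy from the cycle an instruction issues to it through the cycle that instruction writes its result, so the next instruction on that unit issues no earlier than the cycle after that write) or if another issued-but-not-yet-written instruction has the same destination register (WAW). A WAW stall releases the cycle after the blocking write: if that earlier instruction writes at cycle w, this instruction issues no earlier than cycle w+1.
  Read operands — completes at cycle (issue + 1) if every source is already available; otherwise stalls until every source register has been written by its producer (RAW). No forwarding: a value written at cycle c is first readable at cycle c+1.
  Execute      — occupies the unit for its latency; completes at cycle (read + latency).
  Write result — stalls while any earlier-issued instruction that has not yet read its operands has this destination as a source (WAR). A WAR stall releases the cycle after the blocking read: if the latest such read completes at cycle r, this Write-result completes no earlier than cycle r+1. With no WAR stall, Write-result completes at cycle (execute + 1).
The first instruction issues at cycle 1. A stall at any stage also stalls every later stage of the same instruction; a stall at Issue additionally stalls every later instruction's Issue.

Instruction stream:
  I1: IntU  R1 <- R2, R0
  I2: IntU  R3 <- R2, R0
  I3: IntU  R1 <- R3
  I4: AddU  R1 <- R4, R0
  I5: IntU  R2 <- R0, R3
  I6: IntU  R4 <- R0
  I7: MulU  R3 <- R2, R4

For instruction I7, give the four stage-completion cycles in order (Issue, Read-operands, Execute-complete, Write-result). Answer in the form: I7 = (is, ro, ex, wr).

cycle 1: I1 dispatched to IntU
cycle 2: I1 operands ready
cycle 3: I1 complete
cycle 4: R1←I1
cycle 5: I2 dispatched to IntU
cycle 6: I2 operands ready
cycle 7: I2 complete
cycle 8: R3←I2
cycle 9: I3 dispatched to IntU
cycle 10: I3 operands ready
cycle 11: I3 complete
cycle 12: R1←I3
cycle 13: I4 dispatched to AddU
cycle 14: I4 operands ready, I5 dispatched to IntU
cycle 15: I5 operands ready
cycle 16: I4 complete, I5 complete
cycle 17: R1←I4, R2←I5
cycle 18: I6 dispatched to IntU
cycle 19: I6 operands ready, I7 dispatched to MulU
cycle 20: I6 complete
cycle 21: R4←I6
cycle 22: I7 operands ready
cycle 25: I7 complete
cycle 26: R3←I7

I7 = (19, 22, 25, 26)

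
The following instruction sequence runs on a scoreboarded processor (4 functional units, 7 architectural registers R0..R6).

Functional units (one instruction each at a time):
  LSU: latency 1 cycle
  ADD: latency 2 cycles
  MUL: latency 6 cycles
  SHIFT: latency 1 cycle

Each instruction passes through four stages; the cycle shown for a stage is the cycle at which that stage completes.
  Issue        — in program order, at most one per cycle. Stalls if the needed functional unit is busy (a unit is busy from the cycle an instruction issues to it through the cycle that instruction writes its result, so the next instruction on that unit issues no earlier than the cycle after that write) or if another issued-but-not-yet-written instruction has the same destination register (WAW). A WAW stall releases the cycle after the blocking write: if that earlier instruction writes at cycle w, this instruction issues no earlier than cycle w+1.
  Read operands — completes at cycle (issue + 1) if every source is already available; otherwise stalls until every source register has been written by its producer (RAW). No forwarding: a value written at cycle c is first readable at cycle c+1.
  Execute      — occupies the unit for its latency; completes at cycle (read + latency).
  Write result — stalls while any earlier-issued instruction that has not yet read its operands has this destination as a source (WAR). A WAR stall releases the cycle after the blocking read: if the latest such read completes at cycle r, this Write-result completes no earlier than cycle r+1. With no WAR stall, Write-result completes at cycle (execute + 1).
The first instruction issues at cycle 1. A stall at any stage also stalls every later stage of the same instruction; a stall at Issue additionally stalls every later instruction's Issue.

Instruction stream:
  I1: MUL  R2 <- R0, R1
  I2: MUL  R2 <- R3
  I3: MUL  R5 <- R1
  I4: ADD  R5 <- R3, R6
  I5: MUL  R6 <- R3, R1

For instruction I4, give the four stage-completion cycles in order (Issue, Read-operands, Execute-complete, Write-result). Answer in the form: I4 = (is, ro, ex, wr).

t=1  I1→MUL
t=2  I1 RO
t=8  I1 EX
t=9  I1 WR R2
t=10  I2→MUL
t=11  I2 RO
t=17  I2 EX
t=18  I2 WR R2
t=19  I3→MUL
t=20  I3 RO
t=26  I3 EX
t=27  I3 WR R5
t=28  I4→ADD
t=29  I4 RO; I5→MUL
t=30  I5 RO
t=31  I4 EX
t=32  I4 WR R5
t=36  I5 EX
t=37  I5 WR R6

I4 = (28, 29, 31, 32)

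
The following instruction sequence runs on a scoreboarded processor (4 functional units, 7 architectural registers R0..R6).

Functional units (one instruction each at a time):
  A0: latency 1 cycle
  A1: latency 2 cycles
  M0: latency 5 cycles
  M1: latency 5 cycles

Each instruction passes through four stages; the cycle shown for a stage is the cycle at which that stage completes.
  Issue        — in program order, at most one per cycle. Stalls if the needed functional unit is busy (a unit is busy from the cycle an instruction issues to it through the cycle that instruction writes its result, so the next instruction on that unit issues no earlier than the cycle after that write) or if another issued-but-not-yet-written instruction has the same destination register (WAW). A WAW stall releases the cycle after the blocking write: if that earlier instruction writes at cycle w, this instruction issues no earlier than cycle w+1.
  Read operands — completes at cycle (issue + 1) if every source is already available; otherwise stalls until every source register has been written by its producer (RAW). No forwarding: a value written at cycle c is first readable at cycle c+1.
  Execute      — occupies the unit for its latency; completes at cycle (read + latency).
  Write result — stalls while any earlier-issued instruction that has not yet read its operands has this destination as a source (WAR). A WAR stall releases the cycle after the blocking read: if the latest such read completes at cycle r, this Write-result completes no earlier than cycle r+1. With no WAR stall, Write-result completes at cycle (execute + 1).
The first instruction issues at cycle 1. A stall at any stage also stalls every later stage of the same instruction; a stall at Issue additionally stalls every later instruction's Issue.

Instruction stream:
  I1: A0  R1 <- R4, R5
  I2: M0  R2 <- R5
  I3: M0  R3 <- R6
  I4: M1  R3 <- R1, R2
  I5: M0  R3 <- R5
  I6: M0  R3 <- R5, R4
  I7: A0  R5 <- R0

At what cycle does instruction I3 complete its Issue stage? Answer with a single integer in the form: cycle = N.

cycle = 10

1) issue 1, read 2, done 3, write 4
2) issue 2, read 3, done 8, write 9
3) issue 10, read 11, done 16, write 17  <struct: M0 busy until I2 writes@9>
4) issue 18, read 19, done 24, write 25  <WAW R3: wait I3 write@17>
5) issue 26, read 27, done 32, write 33  <WAW R3: wait I4 write@25>
6) issue 34, read 35, done 40, write 41  <struct: M0 busy until I5 writes@33>
7) issue 35, read 36, done 37, write 38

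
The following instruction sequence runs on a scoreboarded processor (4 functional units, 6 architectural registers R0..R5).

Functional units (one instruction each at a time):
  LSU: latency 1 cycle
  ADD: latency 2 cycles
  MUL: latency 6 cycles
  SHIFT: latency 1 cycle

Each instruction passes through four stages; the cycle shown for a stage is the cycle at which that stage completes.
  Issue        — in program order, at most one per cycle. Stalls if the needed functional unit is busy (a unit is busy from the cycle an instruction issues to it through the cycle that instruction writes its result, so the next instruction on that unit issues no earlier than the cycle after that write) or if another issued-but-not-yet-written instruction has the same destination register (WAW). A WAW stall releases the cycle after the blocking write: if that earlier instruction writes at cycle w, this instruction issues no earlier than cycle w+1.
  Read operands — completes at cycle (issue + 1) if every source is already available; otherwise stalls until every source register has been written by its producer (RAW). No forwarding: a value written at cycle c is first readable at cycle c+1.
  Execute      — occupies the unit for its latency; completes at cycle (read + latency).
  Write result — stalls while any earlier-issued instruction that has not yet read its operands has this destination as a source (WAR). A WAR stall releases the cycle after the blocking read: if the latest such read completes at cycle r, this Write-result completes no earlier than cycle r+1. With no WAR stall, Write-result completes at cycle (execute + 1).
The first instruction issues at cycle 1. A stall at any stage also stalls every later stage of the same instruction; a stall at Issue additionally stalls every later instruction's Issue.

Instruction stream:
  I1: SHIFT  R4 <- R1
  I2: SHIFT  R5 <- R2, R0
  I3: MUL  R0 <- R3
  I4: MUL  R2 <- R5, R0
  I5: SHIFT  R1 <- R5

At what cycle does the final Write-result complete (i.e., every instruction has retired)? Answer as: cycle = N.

  I1 | 1 | 2 | 3 | 4
  I2 | 5 | 6 | 7 | 8   struct: SHIFT busy until I1 writes@4
  I3 | 6 | 7 | 13 | 14
  I4 | 15 | 16 | 22 | 23   struct: MUL busy until I3 writes@14
  I5 | 16 | 17 | 18 | 19

cycle = 23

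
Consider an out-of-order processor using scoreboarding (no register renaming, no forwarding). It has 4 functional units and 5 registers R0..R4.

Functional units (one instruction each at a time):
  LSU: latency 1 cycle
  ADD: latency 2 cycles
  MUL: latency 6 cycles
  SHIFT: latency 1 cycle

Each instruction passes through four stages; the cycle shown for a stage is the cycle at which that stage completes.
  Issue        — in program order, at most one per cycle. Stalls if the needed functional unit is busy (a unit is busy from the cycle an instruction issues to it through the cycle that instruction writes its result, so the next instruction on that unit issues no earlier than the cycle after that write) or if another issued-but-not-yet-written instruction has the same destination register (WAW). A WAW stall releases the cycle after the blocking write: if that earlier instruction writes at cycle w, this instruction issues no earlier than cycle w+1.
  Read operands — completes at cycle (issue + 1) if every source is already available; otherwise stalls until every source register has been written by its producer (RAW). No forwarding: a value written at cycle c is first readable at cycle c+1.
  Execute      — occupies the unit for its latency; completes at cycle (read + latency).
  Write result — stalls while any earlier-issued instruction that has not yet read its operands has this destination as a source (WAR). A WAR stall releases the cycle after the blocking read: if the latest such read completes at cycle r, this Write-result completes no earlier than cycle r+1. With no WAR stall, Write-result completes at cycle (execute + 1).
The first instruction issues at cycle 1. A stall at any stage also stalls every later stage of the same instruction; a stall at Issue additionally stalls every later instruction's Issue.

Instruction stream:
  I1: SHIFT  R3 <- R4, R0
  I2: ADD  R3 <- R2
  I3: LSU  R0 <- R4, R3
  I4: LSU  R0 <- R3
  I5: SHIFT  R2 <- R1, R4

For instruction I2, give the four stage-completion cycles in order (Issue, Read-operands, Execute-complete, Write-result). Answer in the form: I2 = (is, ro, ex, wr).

I2 = (5, 6, 8, 9)

I1 -> (1, 2, 3, 4)
I2 -> (5, 6, 8, 9)  // WAW R3: wait I1 write@4
I3 -> (6, 10, 11, 12)  // RAW R3: wait I2 write@9
I4 -> (13, 14, 15, 16)  // struct: LSU busy until I3 writes@12
I5 -> (14, 15, 16, 17)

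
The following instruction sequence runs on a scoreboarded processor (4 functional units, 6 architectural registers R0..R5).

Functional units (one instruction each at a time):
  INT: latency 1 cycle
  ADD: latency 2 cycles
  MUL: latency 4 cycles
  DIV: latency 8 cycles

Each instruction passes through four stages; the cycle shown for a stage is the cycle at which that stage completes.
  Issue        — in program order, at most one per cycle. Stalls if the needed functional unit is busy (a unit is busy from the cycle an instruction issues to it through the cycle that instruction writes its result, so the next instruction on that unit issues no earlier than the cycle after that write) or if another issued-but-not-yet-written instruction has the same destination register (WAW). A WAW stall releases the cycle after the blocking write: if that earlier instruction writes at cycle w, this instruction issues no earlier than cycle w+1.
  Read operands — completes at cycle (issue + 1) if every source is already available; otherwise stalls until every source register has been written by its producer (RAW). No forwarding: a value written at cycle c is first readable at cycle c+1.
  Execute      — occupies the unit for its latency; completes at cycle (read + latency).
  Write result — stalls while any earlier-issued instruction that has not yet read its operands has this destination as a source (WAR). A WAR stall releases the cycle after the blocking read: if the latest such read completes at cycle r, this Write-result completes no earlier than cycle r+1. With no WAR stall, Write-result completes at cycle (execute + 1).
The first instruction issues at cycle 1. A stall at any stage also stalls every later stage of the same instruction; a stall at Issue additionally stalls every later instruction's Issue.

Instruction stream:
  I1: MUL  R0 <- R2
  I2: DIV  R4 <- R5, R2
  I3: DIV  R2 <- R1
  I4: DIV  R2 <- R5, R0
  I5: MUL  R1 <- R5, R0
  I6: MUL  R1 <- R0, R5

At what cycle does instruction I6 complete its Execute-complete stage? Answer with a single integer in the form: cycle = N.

[I1] 1/2/6/7
[I2] 2/3/11/12
[I3] 13/14/22/23  (struct: DIV busy until I2 writes@12)
[I4] 24/25/33/34  (struct: DIV busy until I3 writes@23)
[I5] 25/26/30/31
[I6] 32/33/37/38  (struct: MUL busy until I5 writes@31)

cycle = 37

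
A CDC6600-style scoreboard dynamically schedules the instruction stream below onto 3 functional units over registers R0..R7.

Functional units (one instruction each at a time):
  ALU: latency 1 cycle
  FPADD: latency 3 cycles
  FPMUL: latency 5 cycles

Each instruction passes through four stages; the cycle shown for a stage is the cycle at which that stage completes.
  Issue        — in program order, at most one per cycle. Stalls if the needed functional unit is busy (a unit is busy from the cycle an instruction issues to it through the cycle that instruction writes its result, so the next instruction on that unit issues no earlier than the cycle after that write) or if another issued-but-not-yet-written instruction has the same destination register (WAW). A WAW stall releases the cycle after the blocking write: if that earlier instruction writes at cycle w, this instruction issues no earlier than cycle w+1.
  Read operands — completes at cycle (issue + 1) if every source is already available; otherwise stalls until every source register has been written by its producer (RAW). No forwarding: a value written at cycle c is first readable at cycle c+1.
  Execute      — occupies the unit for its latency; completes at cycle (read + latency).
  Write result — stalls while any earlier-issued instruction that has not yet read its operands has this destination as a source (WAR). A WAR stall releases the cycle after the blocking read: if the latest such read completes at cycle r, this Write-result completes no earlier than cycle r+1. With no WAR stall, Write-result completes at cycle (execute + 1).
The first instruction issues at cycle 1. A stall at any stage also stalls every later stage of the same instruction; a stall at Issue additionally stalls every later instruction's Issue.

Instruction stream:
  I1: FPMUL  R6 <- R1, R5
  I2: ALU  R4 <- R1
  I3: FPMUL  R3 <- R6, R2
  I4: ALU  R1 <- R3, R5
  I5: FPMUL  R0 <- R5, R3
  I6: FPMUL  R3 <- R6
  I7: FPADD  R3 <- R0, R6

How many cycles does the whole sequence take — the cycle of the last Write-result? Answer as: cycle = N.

c1: I1 issues→FPMUL
c2: I1 reads, I2 issues→ALU
c3: I2 reads
c4: I2 exec-done
c5: I2 writes R4
c7: I1 exec-done
c8: I1 writes R6
c9: I3 issues→FPMUL
c10: I3 reads, I4 issues→ALU
c15: I3 exec-done
c16: I3 writes R3
c17: I4 reads, I5 issues→FPMUL
c18: I4 exec-done, I5 reads
c19: I4 writes R1
c23: I5 exec-done
c24: I5 writes R0
c25: I6 issues→FPMUL
c26: I6 reads
c31: I6 exec-done
c32: I6 writes R3
c33: I7 issues→FPADD
c34: I7 reads
c37: I7 exec-done
c38: I7 writes R3

cycle = 38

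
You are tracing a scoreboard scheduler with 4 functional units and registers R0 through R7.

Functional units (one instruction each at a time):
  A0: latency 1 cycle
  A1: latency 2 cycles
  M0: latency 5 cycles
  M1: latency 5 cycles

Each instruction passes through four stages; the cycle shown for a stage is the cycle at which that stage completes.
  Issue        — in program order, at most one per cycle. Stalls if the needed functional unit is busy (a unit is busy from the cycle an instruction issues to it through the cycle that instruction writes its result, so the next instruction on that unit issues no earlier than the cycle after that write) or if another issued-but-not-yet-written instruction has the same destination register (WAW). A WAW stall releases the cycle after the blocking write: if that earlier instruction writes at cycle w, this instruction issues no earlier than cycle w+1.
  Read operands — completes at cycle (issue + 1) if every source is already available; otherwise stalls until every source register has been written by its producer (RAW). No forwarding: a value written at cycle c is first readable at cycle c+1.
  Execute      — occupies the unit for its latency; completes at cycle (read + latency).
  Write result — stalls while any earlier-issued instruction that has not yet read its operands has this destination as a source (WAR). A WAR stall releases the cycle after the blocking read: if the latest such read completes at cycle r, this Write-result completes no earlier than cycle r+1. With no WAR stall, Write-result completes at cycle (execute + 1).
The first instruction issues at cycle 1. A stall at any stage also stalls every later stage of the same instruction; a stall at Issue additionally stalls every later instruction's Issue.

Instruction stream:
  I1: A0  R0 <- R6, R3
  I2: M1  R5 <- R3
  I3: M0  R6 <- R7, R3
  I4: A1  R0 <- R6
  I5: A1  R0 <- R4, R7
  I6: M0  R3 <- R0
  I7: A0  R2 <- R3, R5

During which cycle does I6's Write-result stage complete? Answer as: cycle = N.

[1] I1→A0
[2] I1 RO | I2→M1
[3] I1 EX | I2 RO | I3→M0
[4] I1 WR R0 | I3 RO
[5] I4→A1
[8] I2 EX
[9] I2 WR R5 | I3 EX
[10] I3 WR R6
[11] I4 RO
[13] I4 EX
[14] I4 WR R0
[15] I5→A1
[16] I5 RO | I6→M0
[17] I7→A0
[18] I5 EX
[19] I5 WR R0
[20] I6 RO
[25] I6 EX
[26] I6 WR R3
[27] I7 RO
[28] I7 EX
[29] I7 WR R2

cycle = 26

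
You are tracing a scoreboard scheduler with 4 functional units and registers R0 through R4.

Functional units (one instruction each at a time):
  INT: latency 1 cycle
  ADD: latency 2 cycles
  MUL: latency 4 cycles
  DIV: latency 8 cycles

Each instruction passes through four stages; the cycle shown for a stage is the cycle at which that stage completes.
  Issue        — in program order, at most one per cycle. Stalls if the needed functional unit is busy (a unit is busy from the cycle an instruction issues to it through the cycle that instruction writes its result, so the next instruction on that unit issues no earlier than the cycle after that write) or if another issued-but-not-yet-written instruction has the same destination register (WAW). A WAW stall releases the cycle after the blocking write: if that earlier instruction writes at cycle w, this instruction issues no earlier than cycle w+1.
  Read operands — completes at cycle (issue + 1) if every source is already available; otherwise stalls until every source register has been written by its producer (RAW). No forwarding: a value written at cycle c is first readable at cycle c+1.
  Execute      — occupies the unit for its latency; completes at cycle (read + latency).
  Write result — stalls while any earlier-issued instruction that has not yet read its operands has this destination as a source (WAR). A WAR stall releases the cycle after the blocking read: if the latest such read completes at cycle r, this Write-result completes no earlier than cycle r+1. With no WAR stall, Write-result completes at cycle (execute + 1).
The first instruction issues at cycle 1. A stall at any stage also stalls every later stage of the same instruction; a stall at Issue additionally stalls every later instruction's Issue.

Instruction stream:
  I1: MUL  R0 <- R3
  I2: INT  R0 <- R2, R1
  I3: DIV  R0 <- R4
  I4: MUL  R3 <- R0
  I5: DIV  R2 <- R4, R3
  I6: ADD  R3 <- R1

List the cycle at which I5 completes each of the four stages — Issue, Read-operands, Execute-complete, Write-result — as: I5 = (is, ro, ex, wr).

[I1] 1/2/6/7
[I2] 8/9/10/11  (WAW R0: wait I1 write@7)
[I3] 12/13/21/22  (WAW R0: wait I2 write@11)
[I4] 13/23/27/28  (RAW R0: wait I3 write@22)
[I5] 23/29/37/38  (struct: DIV busy until I3 writes@22; RAW R3: wait I4 write@28)
[I6] 29/30/32/33  (WAW R3: wait I4 write@28)

I5 = (23, 29, 37, 38)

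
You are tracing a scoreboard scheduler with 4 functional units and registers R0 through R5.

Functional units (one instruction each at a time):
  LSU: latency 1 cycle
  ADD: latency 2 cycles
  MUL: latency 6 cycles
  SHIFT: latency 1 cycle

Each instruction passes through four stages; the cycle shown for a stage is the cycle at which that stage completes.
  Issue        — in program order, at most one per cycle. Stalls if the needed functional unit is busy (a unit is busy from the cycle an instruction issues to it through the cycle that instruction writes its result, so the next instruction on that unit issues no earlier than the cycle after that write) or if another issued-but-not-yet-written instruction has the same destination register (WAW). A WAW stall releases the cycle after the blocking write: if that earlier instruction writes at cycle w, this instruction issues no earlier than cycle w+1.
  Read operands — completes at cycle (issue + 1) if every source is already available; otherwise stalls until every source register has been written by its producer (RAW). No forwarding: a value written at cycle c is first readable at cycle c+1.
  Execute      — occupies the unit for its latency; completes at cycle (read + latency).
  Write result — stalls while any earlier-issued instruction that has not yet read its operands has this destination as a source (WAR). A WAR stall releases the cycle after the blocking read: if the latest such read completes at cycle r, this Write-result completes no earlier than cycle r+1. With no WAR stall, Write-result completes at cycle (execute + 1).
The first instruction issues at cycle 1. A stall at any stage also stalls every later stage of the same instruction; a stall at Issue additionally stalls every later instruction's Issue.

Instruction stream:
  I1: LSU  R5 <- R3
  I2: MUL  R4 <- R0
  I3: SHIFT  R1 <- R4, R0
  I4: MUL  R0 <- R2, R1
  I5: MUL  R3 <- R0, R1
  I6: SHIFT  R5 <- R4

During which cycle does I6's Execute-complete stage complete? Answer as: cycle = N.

[1] I1→LSU
[2] I1 RO, I2→MUL
[3] I1 EX, I2 RO, I3→SHIFT
[4] I1 WR R5
[9] I2 EX
[10] I2 WR R4
[11] I3 RO, I4→MUL
[12] I3 EX
[13] I3 WR R1
[14] I4 RO
[20] I4 EX
[21] I4 WR R0
[22] I5→MUL
[23] I5 RO, I6→SHIFT
[24] I6 RO
[25] I6 EX
[26] I6 WR R5
[29] I5 EX
[30] I5 WR R3

cycle = 25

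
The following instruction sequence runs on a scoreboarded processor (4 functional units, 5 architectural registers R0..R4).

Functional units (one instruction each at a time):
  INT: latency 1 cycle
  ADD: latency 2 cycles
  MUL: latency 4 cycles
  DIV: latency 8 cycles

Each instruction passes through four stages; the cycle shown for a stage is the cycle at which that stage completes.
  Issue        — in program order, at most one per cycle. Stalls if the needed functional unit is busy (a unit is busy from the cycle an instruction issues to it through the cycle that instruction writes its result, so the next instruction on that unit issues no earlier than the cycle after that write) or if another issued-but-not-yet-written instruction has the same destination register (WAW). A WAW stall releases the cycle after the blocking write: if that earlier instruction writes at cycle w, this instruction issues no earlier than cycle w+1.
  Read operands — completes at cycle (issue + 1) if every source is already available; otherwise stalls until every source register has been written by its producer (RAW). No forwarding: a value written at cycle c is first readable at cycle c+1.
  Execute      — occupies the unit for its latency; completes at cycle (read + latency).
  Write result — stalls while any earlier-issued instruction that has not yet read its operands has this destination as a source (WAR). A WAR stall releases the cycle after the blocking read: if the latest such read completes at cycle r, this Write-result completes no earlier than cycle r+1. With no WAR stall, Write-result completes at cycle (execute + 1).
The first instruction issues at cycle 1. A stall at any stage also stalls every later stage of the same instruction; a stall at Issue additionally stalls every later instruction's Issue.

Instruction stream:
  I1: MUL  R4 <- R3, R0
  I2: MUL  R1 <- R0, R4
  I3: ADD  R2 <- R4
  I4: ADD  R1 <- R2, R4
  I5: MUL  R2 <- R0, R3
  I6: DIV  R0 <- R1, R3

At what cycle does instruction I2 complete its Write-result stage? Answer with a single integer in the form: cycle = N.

[I1] 1/2/6/7
[I2] 8/9/13/14  (struct: MUL busy until I1 writes@7)
[I3] 9/10/12/13
[I4] 15/16/18/19  (WAW R1: wait I2 write@14)
[I5] 16/17/21/22
[I6] 17/20/28/29  (RAW R1: wait I4 write@19)

cycle = 14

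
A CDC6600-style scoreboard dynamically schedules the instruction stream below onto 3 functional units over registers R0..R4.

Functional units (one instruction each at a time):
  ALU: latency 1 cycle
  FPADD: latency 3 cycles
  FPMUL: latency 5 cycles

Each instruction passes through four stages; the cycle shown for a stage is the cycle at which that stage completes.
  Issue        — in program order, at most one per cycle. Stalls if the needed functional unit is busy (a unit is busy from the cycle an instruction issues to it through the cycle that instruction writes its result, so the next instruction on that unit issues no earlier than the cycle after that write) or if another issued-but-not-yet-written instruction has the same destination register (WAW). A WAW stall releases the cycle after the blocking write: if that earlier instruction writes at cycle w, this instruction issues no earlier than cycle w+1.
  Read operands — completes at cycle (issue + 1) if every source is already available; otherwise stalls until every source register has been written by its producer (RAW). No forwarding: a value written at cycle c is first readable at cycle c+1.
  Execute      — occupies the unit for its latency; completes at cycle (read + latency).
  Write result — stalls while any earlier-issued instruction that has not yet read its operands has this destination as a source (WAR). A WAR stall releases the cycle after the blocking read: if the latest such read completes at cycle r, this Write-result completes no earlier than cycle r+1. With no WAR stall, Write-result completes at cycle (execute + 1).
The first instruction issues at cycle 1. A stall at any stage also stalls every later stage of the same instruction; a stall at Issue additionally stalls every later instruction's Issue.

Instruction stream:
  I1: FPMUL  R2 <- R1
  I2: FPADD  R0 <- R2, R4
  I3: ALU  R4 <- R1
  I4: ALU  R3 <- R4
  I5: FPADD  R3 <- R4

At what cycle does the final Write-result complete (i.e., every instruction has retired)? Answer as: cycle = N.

1) issue 1, read 2, done 7, write 8
2) issue 2, read 9, done 12, write 13  <RAW R2: wait I1 write@8>
3) issue 3, read 4, done 5, write 10  <WAR R4: wait I2 read@9>
4) issue 11, read 12, done 13, write 14  <struct: ALU busy until I3 writes@10>
5) issue 15, read 16, done 19, write 20  <WAW R3: wait I4 write@14>

cycle = 20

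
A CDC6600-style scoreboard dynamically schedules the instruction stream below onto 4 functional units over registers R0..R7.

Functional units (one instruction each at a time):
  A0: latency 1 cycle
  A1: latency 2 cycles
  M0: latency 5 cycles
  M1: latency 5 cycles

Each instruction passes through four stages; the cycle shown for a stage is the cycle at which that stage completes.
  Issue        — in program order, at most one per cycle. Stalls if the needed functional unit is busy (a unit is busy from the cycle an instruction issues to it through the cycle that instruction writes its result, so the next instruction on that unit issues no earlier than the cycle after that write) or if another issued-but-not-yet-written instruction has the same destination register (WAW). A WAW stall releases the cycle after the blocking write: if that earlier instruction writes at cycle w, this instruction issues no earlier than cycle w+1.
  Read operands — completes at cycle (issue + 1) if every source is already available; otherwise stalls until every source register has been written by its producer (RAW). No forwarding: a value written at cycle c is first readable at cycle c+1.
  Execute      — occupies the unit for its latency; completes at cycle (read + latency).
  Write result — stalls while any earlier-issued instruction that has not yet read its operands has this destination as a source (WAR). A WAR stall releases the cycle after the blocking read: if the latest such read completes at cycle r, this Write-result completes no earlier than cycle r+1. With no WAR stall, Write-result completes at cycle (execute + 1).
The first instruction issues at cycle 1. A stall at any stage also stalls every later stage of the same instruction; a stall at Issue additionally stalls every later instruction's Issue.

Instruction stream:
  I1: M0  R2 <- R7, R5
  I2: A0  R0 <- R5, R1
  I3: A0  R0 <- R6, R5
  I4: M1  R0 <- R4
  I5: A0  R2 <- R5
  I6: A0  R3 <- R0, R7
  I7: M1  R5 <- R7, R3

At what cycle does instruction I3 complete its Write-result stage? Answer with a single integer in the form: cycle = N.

cycle = 9

[1] I1 dispatched to M0
[2] I1 operands ready, I2 dispatched to A0
[3] I2 operands ready
[4] I2 complete
[5] R0←I2
[6] I3 dispatched to A0
[7] I1 complete, I3 operands ready
[8] R2←I1, I3 complete
[9] R0←I3
[10] I4 dispatched to M1
[11] I4 operands ready, I5 dispatched to A0
[12] I5 operands ready
[13] I5 complete
[14] R2←I5
[15] I6 dispatched to A0
[16] I4 complete
[17] R0←I4
[18] I6 operands ready, I7 dispatched to M1
[19] I6 complete
[20] R3←I6
[21] I7 operands ready
[26] I7 complete
[27] R5←I7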